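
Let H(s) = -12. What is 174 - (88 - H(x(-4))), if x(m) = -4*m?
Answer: 74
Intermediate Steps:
174 - (88 - H(x(-4))) = 174 - (88 - 1*(-12)) = 174 - (88 + 12) = 174 - 1*100 = 174 - 100 = 74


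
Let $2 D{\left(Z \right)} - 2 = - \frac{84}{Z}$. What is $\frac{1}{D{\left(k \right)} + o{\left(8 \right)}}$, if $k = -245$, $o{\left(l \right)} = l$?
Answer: $\frac{35}{321} \approx 0.10903$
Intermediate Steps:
$D{\left(Z \right)} = 1 - \frac{42}{Z}$ ($D{\left(Z \right)} = 1 + \frac{\left(-84\right) \frac{1}{Z}}{2} = 1 - \frac{42}{Z}$)
$\frac{1}{D{\left(k \right)} + o{\left(8 \right)}} = \frac{1}{\frac{-42 - 245}{-245} + 8} = \frac{1}{\left(- \frac{1}{245}\right) \left(-287\right) + 8} = \frac{1}{\frac{41}{35} + 8} = \frac{1}{\frac{321}{35}} = \frac{35}{321}$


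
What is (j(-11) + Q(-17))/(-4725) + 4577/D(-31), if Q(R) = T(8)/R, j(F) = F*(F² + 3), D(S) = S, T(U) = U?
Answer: -122309483/830025 ≈ -147.36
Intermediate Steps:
j(F) = F*(3 + F²)
Q(R) = 8/R
(j(-11) + Q(-17))/(-4725) + 4577/D(-31) = (-11*(3 + (-11)²) + 8/(-17))/(-4725) + 4577/(-31) = (-11*(3 + 121) + 8*(-1/17))*(-1/4725) + 4577*(-1/31) = (-11*124 - 8/17)*(-1/4725) - 4577/31 = (-1364 - 8/17)*(-1/4725) - 4577/31 = -23196/17*(-1/4725) - 4577/31 = 7732/26775 - 4577/31 = -122309483/830025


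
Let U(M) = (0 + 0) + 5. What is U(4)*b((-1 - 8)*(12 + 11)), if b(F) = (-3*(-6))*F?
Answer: -18630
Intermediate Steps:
b(F) = 18*F
U(M) = 5 (U(M) = 0 + 5 = 5)
U(4)*b((-1 - 8)*(12 + 11)) = 5*(18*((-1 - 8)*(12 + 11))) = 5*(18*(-9*23)) = 5*(18*(-207)) = 5*(-3726) = -18630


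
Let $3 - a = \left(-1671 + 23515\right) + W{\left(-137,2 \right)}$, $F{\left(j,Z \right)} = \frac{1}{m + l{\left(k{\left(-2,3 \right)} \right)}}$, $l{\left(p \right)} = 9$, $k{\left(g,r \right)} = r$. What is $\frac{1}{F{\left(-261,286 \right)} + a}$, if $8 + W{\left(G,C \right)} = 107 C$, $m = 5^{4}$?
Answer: $- \frac{634}{13977797} \approx -4.5358 \cdot 10^{-5}$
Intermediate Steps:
$m = 625$
$W{\left(G,C \right)} = -8 + 107 C$
$F{\left(j,Z \right)} = \frac{1}{634}$ ($F{\left(j,Z \right)} = \frac{1}{625 + 9} = \frac{1}{634}$)
$a = -22047$ ($a = 3 - \left(\left(-1671 + 23515\right) + \left(-8 + 107 \cdot 2\right)\right) = 3 - \left(21844 + \left(-8 + 214\right)\right) = 3 - \left(21844 + 206\right) = 3 - 22050 = -22047$)
$\frac{1}{F{\left(-261,286 \right)} + a} = \frac{1}{\frac{1}{634} - 22047} = \frac{1}{- \frac{13977797}{634}} = - \frac{634}{13977797}$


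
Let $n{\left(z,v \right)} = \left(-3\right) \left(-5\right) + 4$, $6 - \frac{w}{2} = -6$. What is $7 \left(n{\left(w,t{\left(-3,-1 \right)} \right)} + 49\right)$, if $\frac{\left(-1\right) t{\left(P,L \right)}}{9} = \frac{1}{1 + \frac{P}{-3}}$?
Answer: $476$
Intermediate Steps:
$t{\left(P,L \right)} = - \frac{9}{1 - \frac{P}{3}}$ ($t{\left(P,L \right)} = - \frac{9}{1 + \frac{P}{-3}} = - \frac{9}{1 + P \left(- \frac{1}{3}\right)} = - \frac{9}{1 - \frac{P}{3}}$)
$w = 24$ ($w = 12 - -12 = 12 + 12 = 24$)
$n{\left(z,v \right)} = 19$ ($n{\left(z,v \right)} = 15 + 4 = 19$)
$7 \left(n{\left(w,t{\left(-3,-1 \right)} \right)} + 49\right) = 7 \left(19 + 49\right) = 7 \cdot 68 = 476$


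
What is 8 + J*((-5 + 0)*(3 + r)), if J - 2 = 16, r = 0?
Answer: -262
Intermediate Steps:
J = 18 (J = 2 + 16 = 18)
8 + J*((-5 + 0)*(3 + r)) = 8 + 18*((-5 + 0)*(3 + 0)) = 8 + 18*(-5*3) = 8 + 18*(-15) = 8 - 270 = -262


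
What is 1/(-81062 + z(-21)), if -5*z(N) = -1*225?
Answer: -1/81017 ≈ -1.2343e-5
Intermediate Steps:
z(N) = 45 (z(N) = -(-1)*225/5 = -⅕*(-225) = 45)
1/(-81062 + z(-21)) = 1/(-81062 + 45) = 1/(-81017) = -1/81017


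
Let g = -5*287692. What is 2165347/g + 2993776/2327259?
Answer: -732896268913/3347668981140 ≈ -0.21893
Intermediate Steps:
g = -1438460
2165347/g + 2993776/2327259 = 2165347/(-1438460) + 2993776/2327259 = 2165347*(-1/1438460) + 2993776*(1/2327259) = -2165347/1438460 + 2993776/2327259 = -732896268913/3347668981140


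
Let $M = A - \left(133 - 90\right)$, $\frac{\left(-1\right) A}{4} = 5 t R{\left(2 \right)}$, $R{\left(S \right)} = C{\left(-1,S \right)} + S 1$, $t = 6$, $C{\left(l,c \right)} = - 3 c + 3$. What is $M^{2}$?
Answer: $5929$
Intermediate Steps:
$C{\left(l,c \right)} = 3 - 3 c$
$R{\left(S \right)} = 3 - 2 S$ ($R{\left(S \right)} = \left(3 - 3 S\right) + S 1 = \left(3 - 3 S\right) + S = 3 - 2 S$)
$A = 120$ ($A = - 4 \cdot 5 \cdot 6 \left(3 - 4\right) = - 4 \cdot 30 \left(3 - 4\right) = - 4 \cdot 30 \left(-1\right) = \left(-4\right) \left(-30\right) = 120$)
$M = 77$ ($M = 120 - \left(133 - 90\right) = 120 - 43 = 77$)
$M^{2} = 77^{2} = 5929$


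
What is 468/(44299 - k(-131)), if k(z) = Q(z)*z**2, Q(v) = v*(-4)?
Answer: -468/8948065 ≈ -5.2302e-5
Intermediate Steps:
Q(v) = -4*v
k(z) = -4*z**3 (k(z) = (-4*z)*z**2 = -4*z**3)
468/(44299 - k(-131)) = 468/(44299 - (-4)*(-131)**3) = 468/(44299 - (-4)*(-2248091)) = 468/(44299 - 1*8992364) = 468/(44299 - 8992364) = 468/(-8948065) = 468*(-1/8948065) = -468/8948065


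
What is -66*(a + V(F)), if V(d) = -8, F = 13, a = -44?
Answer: 3432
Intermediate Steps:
-66*(a + V(F)) = -66*(-44 - 8) = -66*(-52) = 3432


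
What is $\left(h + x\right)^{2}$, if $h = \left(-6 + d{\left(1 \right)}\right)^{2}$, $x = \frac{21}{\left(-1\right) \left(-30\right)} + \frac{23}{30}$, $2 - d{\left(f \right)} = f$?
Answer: $\frac{157609}{225} \approx 700.48$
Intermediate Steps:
$d{\left(f \right)} = 2 - f$
$x = \frac{22}{15}$ ($x = \frac{21}{30} + 23 \cdot \frac{1}{30} = 21 \cdot \frac{1}{30} + \frac{23}{30} = \frac{7}{10} + \frac{23}{30} = \frac{22}{15} \approx 1.4667$)
$h = 25$ ($h = \left(-6 + \left(2 - 1\right)\right)^{2} = \left(-6 + 1\right)^{2} = \left(-5\right)^{2} = 25$)
$\left(h + x\right)^{2} = \left(25 + \frac{22}{15}\right)^{2} = \left(\frac{397}{15}\right)^{2} = \frac{157609}{225}$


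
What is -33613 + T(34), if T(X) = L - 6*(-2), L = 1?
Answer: -33600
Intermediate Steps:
T(X) = 13 (T(X) = 1 - 6*(-2) = 1 + 12 = 13)
-33613 + T(34) = -33613 + 13 = -33600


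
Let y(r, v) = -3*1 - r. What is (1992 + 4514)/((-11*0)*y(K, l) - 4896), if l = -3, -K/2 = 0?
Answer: -3253/2448 ≈ -1.3288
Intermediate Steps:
K = 0 (K = -2*0 = 0)
y(r, v) = -3 - r
(1992 + 4514)/((-11*0)*y(K, l) - 4896) = (1992 + 4514)/((-11*0)*(-3 - 1*0) - 4896) = 6506/(0*(-3 + 0) - 4896) = 6506/(0*(-3) - 4896) = 6506/(0 - 4896) = 6506/(-4896) = 6506*(-1/4896) = -3253/2448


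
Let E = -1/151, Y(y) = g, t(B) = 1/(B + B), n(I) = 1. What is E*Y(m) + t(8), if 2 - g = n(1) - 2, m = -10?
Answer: 103/2416 ≈ 0.042632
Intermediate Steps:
t(B) = 1/(2*B)
g = 3 (g = 2 - (1 - 2) = 2 - 1*(-1) = 2 + 1 = 3)
Y(y) = 3
E = -1/151 (E = -1*1/151 = -1/151 ≈ -0.0066225)
E*Y(m) + t(8) = -1/151*3 + (½)/8 = -3/151 + (½)*(⅛) = -3/151 + 1/16 = 103/2416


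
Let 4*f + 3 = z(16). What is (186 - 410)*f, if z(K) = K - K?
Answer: 168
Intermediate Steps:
z(K) = 0
f = -3/4 (f = -3/4 + (1/4)*0 = -3/4 + 0 = -3/4 ≈ -0.75000)
(186 - 410)*f = (186 - 410)*(-3/4) = -224*(-3/4) = 168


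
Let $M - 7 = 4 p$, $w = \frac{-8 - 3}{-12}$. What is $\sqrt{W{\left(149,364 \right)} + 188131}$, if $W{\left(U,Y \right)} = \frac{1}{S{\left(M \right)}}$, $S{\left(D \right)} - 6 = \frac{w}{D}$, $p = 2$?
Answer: $\frac{\sqrt{223928951191}}{1091} \approx 433.74$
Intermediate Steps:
$w = \frac{11}{12}$ ($w = \left(-11\right) \left(- \frac{1}{12}\right) = \frac{11}{12} \approx 0.91667$)
$M = 15$ ($M = 7 + 4 \cdot 2 = 7 + 8 = 15$)
$S{\left(D \right)} = 6 + \frac{11}{12 D}$
$W{\left(U,Y \right)} = \frac{180}{1091}$ ($W{\left(U,Y \right)} = \frac{1}{6 + \frac{11}{12 \cdot 15}} = \frac{1}{6 + \frac{11}{12} \cdot \frac{1}{15}} = \frac{1}{6 + \frac{11}{180}} = \frac{1}{\frac{1091}{180}} = \frac{180}{1091}$)
$\sqrt{W{\left(149,364 \right)} + 188131} = \sqrt{\frac{180}{1091} + 188131} = \sqrt{\frac{205251101}{1091}} = \frac{\sqrt{223928951191}}{1091}$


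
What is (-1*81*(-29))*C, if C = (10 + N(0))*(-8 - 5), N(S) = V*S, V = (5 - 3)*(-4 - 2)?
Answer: -305370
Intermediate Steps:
V = -12 (V = 2*(-6) = -12)
N(S) = -12*S
C = -130 (C = (10 - 12*0)*(-8 - 5) = (10 + 0)*(-13) = 10*(-13) = -130)
(-1*81*(-29))*C = (-1*81*(-29))*(-130) = -81*(-29)*(-130) = 2349*(-130) = -305370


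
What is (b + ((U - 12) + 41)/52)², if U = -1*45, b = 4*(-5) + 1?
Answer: 63001/169 ≈ 372.79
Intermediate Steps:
b = -19 (b = -20 + 1 = -19)
U = -45
(b + ((U - 12) + 41)/52)² = (-19 + ((-45 - 12) + 41)/52)² = (-19 + (-57 + 41)*(1/52))² = (-19 - 16*1/52)² = (-19 - 4/13)² = (-251/13)² = 63001/169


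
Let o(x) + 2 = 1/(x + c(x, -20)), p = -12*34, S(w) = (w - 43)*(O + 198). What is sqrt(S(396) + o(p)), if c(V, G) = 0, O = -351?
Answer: I*sqrt(2247721878)/204 ≈ 232.4*I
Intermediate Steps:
S(w) = 6579 - 153*w (S(w) = (w - 43)*(-351 + 198) = (-43 + w)*(-153) = 6579 - 153*w)
p = -408
o(x) = -2 + 1/x (o(x) = -2 + 1/(x + 0) = -2 + 1/x)
sqrt(S(396) + o(p)) = sqrt((6579 - 153*396) + (-2 + 1/(-408))) = sqrt((6579 - 60588) + (-2 - 1/408)) = sqrt(-54009 - 817/408) = sqrt(-22036489/408) = I*sqrt(2247721878)/204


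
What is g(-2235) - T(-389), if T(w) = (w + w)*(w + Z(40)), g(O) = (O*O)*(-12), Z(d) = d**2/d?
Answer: -60214222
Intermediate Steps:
Z(d) = d
g(O) = -12*O**2 (g(O) = O**2*(-12) = -12*O**2)
T(w) = 2*w*(40 + w) (T(w) = (w + w)*(w + 40) = (2*w)*(40 + w) = 2*w*(40 + w))
g(-2235) - T(-389) = -12*(-2235)**2 - 2*(-389)*(40 - 389) = -12*4995225 - 2*(-389)*(-349) = -59942700 - 1*271522 = -59942700 - 271522 = -60214222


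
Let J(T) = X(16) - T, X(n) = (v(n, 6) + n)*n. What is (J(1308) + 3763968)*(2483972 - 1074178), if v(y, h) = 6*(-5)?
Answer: 5304259698184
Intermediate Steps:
v(y, h) = -30
X(n) = n*(-30 + n) (X(n) = (-30 + n)*n = n*(-30 + n))
J(T) = -224 - T (J(T) = 16*(-30 + 16) - T = 16*(-14) - T = -224 - T)
(J(1308) + 3763968)*(2483972 - 1074178) = ((-224 - 1*1308) + 3763968)*(2483972 - 1074178) = ((-224 - 1308) + 3763968)*1409794 = (-1532 + 3763968)*1409794 = 3762436*1409794 = 5304259698184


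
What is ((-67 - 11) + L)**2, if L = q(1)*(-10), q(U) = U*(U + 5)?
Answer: 19044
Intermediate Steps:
q(U) = U*(5 + U)
L = -60 (L = (1*(5 + 1))*(-10) = (1*6)*(-10) = 6*(-10) = -60)
((-67 - 11) + L)**2 = ((-67 - 11) - 60)**2 = (-78 - 60)**2 = (-138)**2 = 19044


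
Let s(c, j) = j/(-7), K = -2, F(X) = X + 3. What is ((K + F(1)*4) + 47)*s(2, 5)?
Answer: -305/7 ≈ -43.571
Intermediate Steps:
F(X) = 3 + X
s(c, j) = -j/7 (s(c, j) = j*(-⅐) = -j/7)
((K + F(1)*4) + 47)*s(2, 5) = ((-2 + (3 + 1)*4) + 47)*(-⅐*5) = ((-2 + 4*4) + 47)*(-5/7) = ((-2 + 16) + 47)*(-5/7) = (14 + 47)*(-5/7) = 61*(-5/7) = -305/7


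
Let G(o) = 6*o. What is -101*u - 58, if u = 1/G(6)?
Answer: -2189/36 ≈ -60.806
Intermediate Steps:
u = 1/36 (u = 1/(6*6) = 1/36 ≈ 0.027778)
-101*u - 58 = -101*1/36 - 58 = -101/36 - 58 = -2189/36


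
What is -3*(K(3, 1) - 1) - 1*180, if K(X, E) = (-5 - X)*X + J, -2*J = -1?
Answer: -213/2 ≈ -106.50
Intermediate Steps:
J = ½ (J = -½*(-1) = ½ ≈ 0.50000)
K(X, E) = ½ + X*(-5 - X) (K(X, E) = (-5 - X)*X + ½ = X*(-5 - X) + ½ = ½ + X*(-5 - X))
-3*(K(3, 1) - 1) - 1*180 = -3*((½ - 1*3² - 5*3) - 1) - 1*180 = -3*((½ - 1*9 - 15) - 1) - 180 = -3*((½ - 9 - 15) - 1) - 180 = -3*(-47/2 - 1) - 180 = -3*(-49/2) - 180 = 147/2 - 180 = -213/2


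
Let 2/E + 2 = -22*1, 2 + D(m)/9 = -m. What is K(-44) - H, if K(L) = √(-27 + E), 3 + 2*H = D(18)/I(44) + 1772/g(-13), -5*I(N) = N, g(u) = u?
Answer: 8498/143 + 5*I*√39/6 ≈ 59.427 + 5.2042*I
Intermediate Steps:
D(m) = -18 - 9*m (D(m) = -18 + 9*(-m) = -18 - 9*m)
I(N) = -N/5
E = -1/12 (E = 2/(-2 - 22*1) = 2/(-2 - 22) = 2/(-24) = 2*(-1/24) = -1/12 ≈ -0.083333)
H = -8498/143 (H = -3/2 + ((-18 - 9*18)/((-⅕*44)) + 1772/(-13))/2 = -3/2 + ((-18 - 162)/(-44/5) + 1772*(-1/13))/2 = -3/2 + (-180*(-5/44) - 1772/13)/2 = -3/2 + (225/11 - 1772/13)/2 = -3/2 + (½)*(-16567/143) = -3/2 - 16567/286 = -8498/143 ≈ -59.427)
K(L) = 5*I*√39/6 (K(L) = √(-27 - 1/12) = √(-325/12) = 5*I*√39/6)
K(-44) - H = 5*I*√39/6 - 1*(-8498/143) = 5*I*√39/6 + 8498/143 = 8498/143 + 5*I*√39/6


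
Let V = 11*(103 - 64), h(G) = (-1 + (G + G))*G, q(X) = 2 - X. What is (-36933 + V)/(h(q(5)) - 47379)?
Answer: 676/877 ≈ 0.77081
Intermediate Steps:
h(G) = G*(-1 + 2*G) (h(G) = (-1 + 2*G)*G = G*(-1 + 2*G))
V = 429 (V = 11*39 = 429)
(-36933 + V)/(h(q(5)) - 47379) = (-36933 + 429)/((2 - 1*5)*(-1 + 2*(2 - 1*5)) - 47379) = -36504/((2 - 5)*(-1 + 2*(2 - 5)) - 47379) = -36504/(-3*(-1 + 2*(-3)) - 47379) = -36504/(-3*(-1 - 6) - 47379) = -36504/(-3*(-7) - 47379) = -36504/(21 - 47379) = -36504/(-47358) = -36504*(-1/47358) = 676/877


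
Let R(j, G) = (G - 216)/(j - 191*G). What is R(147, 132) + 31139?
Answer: 260166373/8355 ≈ 31139.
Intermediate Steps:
R(j, G) = (-216 + G)/(j - 191*G)
R(147, 132) + 31139 = (216 - 1*132)/(-1*147 + 191*132) + 31139 = (216 - 132)/(-147 + 25212) + 31139 = 84/25065 + 31139 = (1/25065)*84 + 31139 = 28/8355 + 31139 = 260166373/8355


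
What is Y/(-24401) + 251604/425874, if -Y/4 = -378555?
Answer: -106454589846/1731958579 ≈ -61.465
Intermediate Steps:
Y = 1514220 (Y = -4*(-378555) = 1514220)
Y/(-24401) + 251604/425874 = 1514220/(-24401) + 251604/425874 = 1514220*(-1/24401) + 251604*(1/425874) = -1514220/24401 + 41934/70979 = -106454589846/1731958579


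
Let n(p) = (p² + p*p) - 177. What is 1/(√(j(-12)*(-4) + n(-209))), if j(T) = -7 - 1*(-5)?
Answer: √87193/87193 ≈ 0.0033866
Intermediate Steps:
n(p) = -177 + 2*p² (n(p) = (p² + p²) - 177 = 2*p² - 177 = -177 + 2*p²)
j(T) = -2 (j(T) = -7 + 5 = -2)
1/(√(j(-12)*(-4) + n(-209))) = 1/(√(-2*(-4) + (-177 + 2*(-209)²))) = 1/(√(8 + (-177 + 2*43681))) = 1/(√(8 + (-177 + 87362))) = 1/(√(8 + 87185)) = 1/(√87193) = √87193/87193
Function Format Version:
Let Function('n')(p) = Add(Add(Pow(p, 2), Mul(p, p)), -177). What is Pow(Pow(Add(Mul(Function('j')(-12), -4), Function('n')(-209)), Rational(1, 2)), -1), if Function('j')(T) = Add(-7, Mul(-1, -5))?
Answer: Mul(Rational(1, 87193), Pow(87193, Rational(1, 2))) ≈ 0.0033866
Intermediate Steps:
Function('n')(p) = Add(-177, Mul(2, Pow(p, 2))) (Function('n')(p) = Add(Add(Pow(p, 2), Pow(p, 2)), -177) = Add(Mul(2, Pow(p, 2)), -177) = Add(-177, Mul(2, Pow(p, 2))))
Function('j')(T) = -2 (Function('j')(T) = Add(-7, 5) = -2)
Pow(Pow(Add(Mul(Function('j')(-12), -4), Function('n')(-209)), Rational(1, 2)), -1) = Pow(Pow(Add(Mul(-2, -4), Add(-177, Mul(2, Pow(-209, 2)))), Rational(1, 2)), -1) = Pow(Pow(Add(8, Add(-177, Mul(2, 43681))), Rational(1, 2)), -1) = Pow(Pow(Add(8, Add(-177, 87362)), Rational(1, 2)), -1) = Pow(Pow(Add(8, 87185), Rational(1, 2)), -1) = Pow(Pow(87193, Rational(1, 2)), -1) = Mul(Rational(1, 87193), Pow(87193, Rational(1, 2)))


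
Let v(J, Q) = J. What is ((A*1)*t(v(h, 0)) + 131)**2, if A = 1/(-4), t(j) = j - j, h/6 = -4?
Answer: 17161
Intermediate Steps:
h = -24 (h = 6*(-4) = -24)
t(j) = 0
A = -1/4 ≈ -0.25000
((A*1)*t(v(h, 0)) + 131)**2 = (-1/4*1*0 + 131)**2 = (-1/4*0 + 131)**2 = (0 + 131)**2 = 131**2 = 17161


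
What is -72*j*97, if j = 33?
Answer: -230472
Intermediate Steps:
-72*j*97 = -72*33*97 = -2376*97 = -230472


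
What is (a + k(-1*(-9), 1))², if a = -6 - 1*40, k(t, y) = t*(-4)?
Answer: 6724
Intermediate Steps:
k(t, y) = -4*t
a = -46 (a = -6 - 40 = -46)
(a + k(-1*(-9), 1))² = (-46 - (-4)*(-9))² = (-46 - 4*9)² = (-46 - 36)² = (-82)² = 6724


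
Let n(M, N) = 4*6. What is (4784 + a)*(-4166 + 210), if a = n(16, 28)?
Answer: -19020448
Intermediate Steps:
n(M, N) = 24
a = 24
(4784 + a)*(-4166 + 210) = (4784 + 24)*(-4166 + 210) = 4808*(-3956) = -19020448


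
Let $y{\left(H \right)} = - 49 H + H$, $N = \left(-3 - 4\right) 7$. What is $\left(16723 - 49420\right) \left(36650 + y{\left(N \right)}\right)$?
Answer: $-1275248394$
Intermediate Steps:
$N = -49$ ($N = \left(-7\right) 7 = -49$)
$y{\left(H \right)} = - 48 H$
$\left(16723 - 49420\right) \left(36650 + y{\left(N \right)}\right) = \left(16723 - 49420\right) \left(36650 - -2352\right) = - 32697 \left(36650 + 2352\right) = \left(-32697\right) 39002 = -1275248394$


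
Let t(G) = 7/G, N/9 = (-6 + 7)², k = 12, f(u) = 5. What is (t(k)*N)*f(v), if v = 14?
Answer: 105/4 ≈ 26.250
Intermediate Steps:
N = 9 (N = 9*(-6 + 7)² = 9*1² = 9*1 = 9)
(t(k)*N)*f(v) = ((7/12)*9)*5 = (21/4)*5 = 105/4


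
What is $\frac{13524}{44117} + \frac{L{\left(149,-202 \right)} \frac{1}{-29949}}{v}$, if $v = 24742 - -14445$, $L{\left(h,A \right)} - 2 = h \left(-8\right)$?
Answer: $\frac{15871973924842}{51776216913171} \approx 0.30655$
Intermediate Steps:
$L{\left(h,A \right)} = 2 - 8 h$ ($L{\left(h,A \right)} = 2 + h \left(-8\right) = 2 - 8 h$)
$v = 39187$ ($v = 24742 + 14445 = 39187$)
$\frac{13524}{44117} + \frac{L{\left(149,-202 \right)} \frac{1}{-29949}}{v} = \frac{13524}{44117} + \frac{\left(2 - 1192\right) \frac{1}{-29949}}{39187} = 13524 \cdot \frac{1}{44117} + \left(2 - 1192\right) \left(- \frac{1}{29949}\right) \frac{1}{39187} = \frac{13524}{44117} + \left(-1190\right) \left(- \frac{1}{29949}\right) \frac{1}{39187} = \frac{13524}{44117} + \frac{1190}{29949} \cdot \frac{1}{39187} = \frac{13524}{44117} + \frac{1190}{1173611463} = \frac{15871973924842}{51776216913171}$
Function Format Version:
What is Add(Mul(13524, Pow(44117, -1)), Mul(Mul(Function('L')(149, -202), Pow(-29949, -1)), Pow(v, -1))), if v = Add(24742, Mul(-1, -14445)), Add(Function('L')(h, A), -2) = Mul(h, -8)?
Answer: Rational(15871973924842, 51776216913171) ≈ 0.30655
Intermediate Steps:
Function('L')(h, A) = Add(2, Mul(-8, h)) (Function('L')(h, A) = Add(2, Mul(h, -8)) = Add(2, Mul(-8, h)))
v = 39187 (v = Add(24742, 14445) = 39187)
Add(Mul(13524, Pow(44117, -1)), Mul(Mul(Function('L')(149, -202), Pow(-29949, -1)), Pow(v, -1))) = Add(Mul(13524, Pow(44117, -1)), Mul(Mul(Add(2, Mul(-8, 149)), Pow(-29949, -1)), Pow(39187, -1))) = Add(Mul(13524, Rational(1, 44117)), Mul(Mul(Add(2, -1192), Rational(-1, 29949)), Rational(1, 39187))) = Add(Rational(13524, 44117), Mul(Mul(-1190, Rational(-1, 29949)), Rational(1, 39187))) = Add(Rational(13524, 44117), Mul(Rational(1190, 29949), Rational(1, 39187))) = Add(Rational(13524, 44117), Rational(1190, 1173611463)) = Rational(15871973924842, 51776216913171)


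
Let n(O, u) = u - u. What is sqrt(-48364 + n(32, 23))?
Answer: 2*I*sqrt(12091) ≈ 219.92*I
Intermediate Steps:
n(O, u) = 0
sqrt(-48364 + n(32, 23)) = sqrt(-48364 + 0) = sqrt(-48364) = 2*I*sqrt(12091)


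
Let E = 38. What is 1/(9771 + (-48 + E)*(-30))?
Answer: 1/10071 ≈ 9.9295e-5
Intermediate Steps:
1/(9771 + (-48 + E)*(-30)) = 1/(9771 + (-48 + 38)*(-30)) = 1/(9771 - 10*(-30)) = 1/(9771 + 300) = 1/10071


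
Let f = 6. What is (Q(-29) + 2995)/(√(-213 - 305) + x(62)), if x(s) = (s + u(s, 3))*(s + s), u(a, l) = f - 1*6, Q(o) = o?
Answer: 11401304/29552931 - 1483*I*√518/29552931 ≈ 0.38579 - 0.0011421*I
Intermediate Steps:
u(a, l) = 0 (u(a, l) = 6 - 1*6 = 6 - 6 = 0)
x(s) = 2*s² (x(s) = (s + 0)*(s + s) = s*(2*s) = 2*s²)
(Q(-29) + 2995)/(√(-213 - 305) + x(62)) = (-29 + 2995)/(√(-213 - 305) + 2*62²) = 2966/(√(-518) + 2*3844) = 2966/(I*√518 + 7688) = 2966/(7688 + I*√518)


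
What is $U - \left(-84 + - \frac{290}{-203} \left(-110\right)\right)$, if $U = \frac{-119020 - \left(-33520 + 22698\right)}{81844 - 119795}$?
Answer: $\frac{64818674}{265657} \approx 243.99$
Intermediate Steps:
$U = \frac{108198}{37951}$ ($U = \frac{-119020 - -10822}{-37951} = \left(-119020 + 10822\right) \left(- \frac{1}{37951}\right) = \left(-108198\right) \left(- \frac{1}{37951}\right) = \frac{108198}{37951} \approx 2.851$)
$U - \left(-84 + - \frac{290}{-203} \left(-110\right)\right) = \frac{108198}{37951} - \left(-84 + - \frac{290}{-203} \left(-110\right)\right) = \frac{108198}{37951} - \left(-84 + \left(-290\right) \left(- \frac{1}{203}\right) \left(-110\right)\right) = \frac{108198}{37951} - \left(-84 + \frac{10}{7} \left(-110\right)\right) = \frac{108198}{37951} - \left(-84 - \frac{1100}{7}\right) = \frac{108198}{37951} - - \frac{1688}{7} = \frac{108198}{37951} + \frac{1688}{7} = \frac{64818674}{265657}$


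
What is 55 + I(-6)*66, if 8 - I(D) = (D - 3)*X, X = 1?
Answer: 1177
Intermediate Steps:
I(D) = 11 - D (I(D) = 8 - (D - 3) = 8 - (-3 + D) = 8 + (3 - D) = 11 - D)
55 + I(-6)*66 = 55 + (11 - 1*(-6))*66 = 55 + (11 + 6)*66 = 55 + 17*66 = 55 + 1122 = 1177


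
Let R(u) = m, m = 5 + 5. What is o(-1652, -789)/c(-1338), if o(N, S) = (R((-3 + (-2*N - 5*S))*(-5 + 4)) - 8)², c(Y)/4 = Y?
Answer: -1/1338 ≈ -0.00074738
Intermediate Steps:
m = 10
c(Y) = 4*Y
R(u) = 10
o(N, S) = 4 (o(N, S) = (10 - 8)² = 2² = 4)
o(-1652, -789)/c(-1338) = 4/((4*(-1338))) = 4/(-5352) = 4*(-1/5352) = -1/1338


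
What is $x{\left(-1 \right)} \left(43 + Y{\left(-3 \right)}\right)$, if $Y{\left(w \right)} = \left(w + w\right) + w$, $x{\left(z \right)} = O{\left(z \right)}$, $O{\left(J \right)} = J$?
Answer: $-34$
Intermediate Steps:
$x{\left(z \right)} = z$
$Y{\left(w \right)} = 3 w$ ($Y{\left(w \right)} = 2 w + w = 3 w$)
$x{\left(-1 \right)} \left(43 + Y{\left(-3 \right)}\right) = - (43 + 3 \left(-3\right)) = - (43 - 9) = \left(-1\right) 34 = -34$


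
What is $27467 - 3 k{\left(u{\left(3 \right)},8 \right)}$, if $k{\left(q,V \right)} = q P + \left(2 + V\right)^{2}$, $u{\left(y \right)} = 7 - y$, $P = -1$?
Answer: $27179$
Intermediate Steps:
$k{\left(q,V \right)} = \left(2 + V\right)^{2} - q$ ($k{\left(q,V \right)} = q \left(-1\right) + \left(2 + V\right)^{2} = - q + \left(2 + V\right)^{2} = \left(2 + V\right)^{2} - q$)
$27467 - 3 k{\left(u{\left(3 \right)},8 \right)} = 27467 - 3 \left(\left(2 + 8\right)^{2} - \left(7 - 3\right)\right) = 27467 - 3 \left(10^{2} - \left(7 - 3\right)\right) = 27467 - 3 \left(100 - 4\right) = 27467 - 288 = 27179$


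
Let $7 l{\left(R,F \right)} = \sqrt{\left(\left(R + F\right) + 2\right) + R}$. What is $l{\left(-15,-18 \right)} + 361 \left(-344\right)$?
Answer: $-124184 + \frac{i \sqrt{46}}{7} \approx -1.2418 \cdot 10^{5} + 0.9689 i$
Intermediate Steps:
$l{\left(R,F \right)} = \frac{\sqrt{2 + F + 2 R}}{7}$ ($l{\left(R,F \right)} = \frac{\sqrt{\left(\left(R + F\right) + 2\right) + R}}{7} = \frac{\sqrt{\left(\left(F + R\right) + 2\right) + R}}{7} = \frac{\sqrt{\left(2 + F + R\right) + R}}{7} = \frac{\sqrt{2 + F + 2 R}}{7}$)
$l{\left(-15,-18 \right)} + 361 \left(-344\right) = \frac{\sqrt{2 - 18 + 2 \left(-15\right)}}{7} + 361 \left(-344\right) = \frac{\sqrt{2 - 18 - 30}}{7} - 124184 = \frac{\sqrt{-46}}{7} - 124184 = \frac{i \sqrt{46}}{7} - 124184 = -124184 + \frac{i \sqrt{46}}{7}$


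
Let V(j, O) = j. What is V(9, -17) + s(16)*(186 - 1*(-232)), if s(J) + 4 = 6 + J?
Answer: 7533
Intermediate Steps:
s(J) = 2 + J (s(J) = -4 + (6 + J) = 2 + J)
V(9, -17) + s(16)*(186 - 1*(-232)) = 9 + (2 + 16)*(186 - 1*(-232)) = 9 + 18*(186 + 232) = 9 + 18*418 = 9 + 7524 = 7533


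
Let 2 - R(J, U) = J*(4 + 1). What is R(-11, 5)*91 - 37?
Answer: 5150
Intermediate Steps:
R(J, U) = 2 - 5*J (R(J, U) = 2 - J*(4 + 1) = 2 - J*5 = 2 - 5*J)
R(-11, 5)*91 - 37 = (2 - 5*(-11))*91 - 37 = (2 + 55)*91 - 37 = 57*91 - 37 = 5187 - 37 = 5150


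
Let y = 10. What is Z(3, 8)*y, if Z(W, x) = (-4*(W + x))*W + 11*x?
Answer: -440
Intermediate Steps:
Z(W, x) = 11*x + W*(-4*W - 4*x) (Z(W, x) = (-4*W - 4*x)*W + 11*x = W*(-4*W - 4*x) + 11*x = 11*x + W*(-4*W - 4*x))
Z(3, 8)*y = (-4*3**2 + 11*8 - 4*3*8)*10 = (-4*9 + 88 - 96)*10 = (-36 + 88 - 96)*10 = -44*10 = -440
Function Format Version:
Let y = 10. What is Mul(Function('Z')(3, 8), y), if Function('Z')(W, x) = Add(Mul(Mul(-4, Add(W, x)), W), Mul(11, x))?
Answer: -440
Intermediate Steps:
Function('Z')(W, x) = Add(Mul(11, x), Mul(W, Add(Mul(-4, W), Mul(-4, x)))) (Function('Z')(W, x) = Add(Mul(Add(Mul(-4, W), Mul(-4, x)), W), Mul(11, x)) = Add(Mul(W, Add(Mul(-4, W), Mul(-4, x))), Mul(11, x)) = Add(Mul(11, x), Mul(W, Add(Mul(-4, W), Mul(-4, x)))))
Mul(Function('Z')(3, 8), y) = Mul(Add(Mul(-4, Pow(3, 2)), Mul(11, 8), Mul(-4, 3, 8)), 10) = Mul(Add(Mul(-4, 9), 88, -96), 10) = Mul(Add(-36, 88, -96), 10) = Mul(-44, 10) = -440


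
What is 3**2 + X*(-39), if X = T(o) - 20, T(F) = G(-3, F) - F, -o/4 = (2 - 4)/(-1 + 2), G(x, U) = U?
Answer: 789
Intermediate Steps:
o = 8 (o = -4*(2 - 4)/(-1 + 2) = -(-8)/1 = -(-8) = -4*(-2) = 8)
T(F) = 0 (T(F) = F - F = 0)
X = -20 (X = 0 - 20 = -20)
3**2 + X*(-39) = 3**2 - 20*(-39) = 9 + 780 = 789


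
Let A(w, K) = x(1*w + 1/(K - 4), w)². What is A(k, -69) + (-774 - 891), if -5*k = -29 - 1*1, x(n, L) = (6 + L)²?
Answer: 19071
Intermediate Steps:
k = 6 (k = -(-29 - 1*1)/5 = -(-29 - 1)/5 = -⅕*(-30) = 6)
A(w, K) = (6 + w)⁴ (A(w, K) = ((6 + w)²)² = (6 + w)⁴)
A(k, -69) + (-774 - 891) = (6 + 6)⁴ + (-774 - 891) = 12⁴ - 1665 = 20736 - 1665 = 19071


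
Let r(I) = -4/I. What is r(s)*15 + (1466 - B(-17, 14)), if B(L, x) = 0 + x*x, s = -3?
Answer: 1290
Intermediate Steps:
B(L, x) = x² (B(L, x) = 0 + x² = x²)
r(s)*15 + (1466 - B(-17, 14)) = -4/(-3)*15 + (1466 - 1*14²) = -4*(-⅓)*15 + (1466 - 1*196) = (4/3)*15 + (1466 - 196) = 20 + 1270 = 1290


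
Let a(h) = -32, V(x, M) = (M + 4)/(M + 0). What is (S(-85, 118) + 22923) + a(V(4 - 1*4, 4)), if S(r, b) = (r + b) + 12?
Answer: 22936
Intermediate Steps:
S(r, b) = 12 + b + r (S(r, b) = (b + r) + 12 = 12 + b + r)
V(x, M) = (4 + M)/M
(S(-85, 118) + 22923) + a(V(4 - 1*4, 4)) = ((12 + 118 - 85) + 22923) - 32 = (45 + 22923) - 32 = 22968 - 32 = 22936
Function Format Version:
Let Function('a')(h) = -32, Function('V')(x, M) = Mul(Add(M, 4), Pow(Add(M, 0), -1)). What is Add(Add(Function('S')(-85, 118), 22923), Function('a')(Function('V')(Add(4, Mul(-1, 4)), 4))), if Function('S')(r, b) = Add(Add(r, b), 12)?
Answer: 22936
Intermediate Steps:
Function('S')(r, b) = Add(12, b, r) (Function('S')(r, b) = Add(Add(b, r), 12) = Add(12, b, r))
Function('V')(x, M) = Mul(Pow(M, -1), Add(4, M)) (Function('V')(x, M) = Mul(Add(4, M), Pow(M, -1)) = Mul(Pow(M, -1), Add(4, M)))
Add(Add(Function('S')(-85, 118), 22923), Function('a')(Function('V')(Add(4, Mul(-1, 4)), 4))) = Add(Add(Add(12, 118, -85), 22923), -32) = Add(Add(45, 22923), -32) = Add(22968, -32) = 22936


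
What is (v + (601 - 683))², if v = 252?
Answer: 28900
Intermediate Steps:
(v + (601 - 683))² = (252 + (601 - 683))² = (252 - 82)² = 170² = 28900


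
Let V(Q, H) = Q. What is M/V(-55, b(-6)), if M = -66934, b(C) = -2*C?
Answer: 66934/55 ≈ 1217.0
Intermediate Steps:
M/V(-55, b(-6)) = -66934/(-55) = -66934*(-1/55) = 66934/55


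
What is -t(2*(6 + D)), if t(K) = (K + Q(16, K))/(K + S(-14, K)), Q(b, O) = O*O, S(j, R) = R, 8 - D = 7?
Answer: -15/2 ≈ -7.5000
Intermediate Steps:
D = 1 (D = 8 - 1*7 = 8 - 7 = 1)
Q(b, O) = O²
t(K) = (K + K²)/(2*K) (t(K) = (K + K²)/(K + K) = (K + K²)/((2*K)) = (K + K²)*(1/(2*K)) = (K + K²)/(2*K))
-t(2*(6 + D)) = -(½ + (2*(6 + 1))/2) = -(½ + (2*7)/2) = -(½ + (½)*14) = -(½ + 7) = -1*15/2 = -15/2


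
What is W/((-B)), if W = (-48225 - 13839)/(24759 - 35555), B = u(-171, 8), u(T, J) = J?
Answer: -3879/5398 ≈ -0.71860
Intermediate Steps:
B = 8
W = 15516/2699 (W = -62064/(-10796) = -62064*(-1/10796) = 15516/2699 ≈ 5.7488)
W/((-B)) = 15516/(2699*((-1*8))) = (15516/2699)/(-8) = (15516/2699)*(-⅛) = -3879/5398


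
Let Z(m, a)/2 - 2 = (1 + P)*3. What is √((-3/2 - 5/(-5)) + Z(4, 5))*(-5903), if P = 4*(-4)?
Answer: -5903*I*√346/2 ≈ -54901.0*I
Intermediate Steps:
P = -16
Z(m, a) = -86 (Z(m, a) = 4 + 2*((1 - 16)*3) = 4 + 2*(-15*3) = 4 + 2*(-45) = 4 - 90 = -86)
√((-3/2 - 5/(-5)) + Z(4, 5))*(-5903) = √((-3/2 - 5/(-5)) - 86)*(-5903) = √((-3*½ - 5*(-⅕)) - 86)*(-5903) = √((-3/2 + 1) - 86)*(-5903) = √(-½ - 86)*(-5903) = √(-173/2)*(-5903) = (I*√346/2)*(-5903) = -5903*I*√346/2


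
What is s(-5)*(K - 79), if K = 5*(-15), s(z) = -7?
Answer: 1078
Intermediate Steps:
K = -75
s(-5)*(K - 79) = -7*(-75 - 79) = -7*(-154) = 1078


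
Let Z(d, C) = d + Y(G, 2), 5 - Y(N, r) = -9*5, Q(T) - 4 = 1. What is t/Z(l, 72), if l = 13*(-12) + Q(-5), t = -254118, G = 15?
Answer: 254118/101 ≈ 2516.0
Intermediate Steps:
Q(T) = 5 (Q(T) = 4 + 1 = 5)
Y(N, r) = 50 (Y(N, r) = 5 - (-9)*5 = 5 - 1*(-45) = 5 + 45 = 50)
l = -151 (l = 13*(-12) + 5 = -156 + 5 = -151)
Z(d, C) = 50 + d (Z(d, C) = d + 50 = 50 + d)
t/Z(l, 72) = -254118/(50 - 151) = -254118/(-101) = -254118*(-1/101) = 254118/101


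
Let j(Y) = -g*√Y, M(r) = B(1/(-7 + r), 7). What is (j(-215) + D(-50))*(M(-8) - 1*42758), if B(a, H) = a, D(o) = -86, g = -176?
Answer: 55157906/15 - 112881296*I*√215/15 ≈ 3.6772e+6 - 1.1034e+8*I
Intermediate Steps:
M(r) = 1/(-7 + r)
j(Y) = 176*√Y (j(Y) = -(-176)*√Y = 176*√Y)
(j(-215) + D(-50))*(M(-8) - 1*42758) = (176*√(-215) - 86)*(1/(-7 - 8) - 1*42758) = (176*(I*√215) - 86)*(1/(-15) - 42758) = (176*I*√215 - 86)*(-1/15 - 42758) = (-86 + 176*I*√215)*(-641371/15) = 55157906/15 - 112881296*I*√215/15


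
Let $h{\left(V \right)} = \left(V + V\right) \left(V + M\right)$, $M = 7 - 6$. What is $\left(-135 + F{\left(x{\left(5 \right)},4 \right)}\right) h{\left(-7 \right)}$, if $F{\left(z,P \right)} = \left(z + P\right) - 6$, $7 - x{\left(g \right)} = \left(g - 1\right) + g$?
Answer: $-11676$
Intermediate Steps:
$M = 1$
$x{\left(g \right)} = 8 - 2 g$ ($x{\left(g \right)} = 7 - \left(\left(g - 1\right) + g\right) = 7 - \left(\left(-1 + g\right) + g\right) = 7 - \left(-1 + 2 g\right) = 8 - 2 g$)
$F{\left(z,P \right)} = -6 + P + z$ ($F{\left(z,P \right)} = \left(P + z\right) - 6 = -6 + P + z$)
$h{\left(V \right)} = 2 V \left(1 + V\right)$ ($h{\left(V \right)} = \left(V + V\right) \left(V + 1\right) = 2 V \left(1 + V\right)$)
$\left(-135 + F{\left(x{\left(5 \right)},4 \right)}\right) h{\left(-7 \right)} = \left(-135 + \left(-6 + 4 + \left(8 - 10\right)\right)\right) 2 \left(-7\right) \left(1 - 7\right) = \left(-135 + \left(-6 + 4 + \left(8 - 10\right)\right)\right) 2 \left(-7\right) \left(-6\right) = \left(-135 - 4\right) 84 = \left(-139\right) 84 = -11676$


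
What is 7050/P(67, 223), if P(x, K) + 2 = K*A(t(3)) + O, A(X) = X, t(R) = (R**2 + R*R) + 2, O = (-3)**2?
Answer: 2350/1489 ≈ 1.5782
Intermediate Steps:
O = 9
t(R) = 2 + 2*R**2 (t(R) = (R**2 + R**2) + 2 = 2*R**2 + 2 = 2 + 2*R**2)
P(x, K) = 7 + 20*K (P(x, K) = -2 + (K*(2 + 2*3**2) + 9) = -2 + (K*(2 + 2*9) + 9) = -2 + (K*(2 + 18) + 9) = -2 + (K*20 + 9) = -2 + (20*K + 9) = -2 + (9 + 20*K) = 7 + 20*K)
7050/P(67, 223) = 7050/(7 + 20*223) = 7050/(7 + 4460) = 7050/4467 = 7050*(1/4467) = 2350/1489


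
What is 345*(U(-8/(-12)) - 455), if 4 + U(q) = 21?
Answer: -151110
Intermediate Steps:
U(q) = 17 (U(q) = -4 + 21 = 17)
345*(U(-8/(-12)) - 455) = 345*(17 - 455) = 345*(-438) = -151110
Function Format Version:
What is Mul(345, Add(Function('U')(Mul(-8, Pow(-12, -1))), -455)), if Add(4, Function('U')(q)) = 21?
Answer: -151110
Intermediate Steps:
Function('U')(q) = 17 (Function('U')(q) = Add(-4, 21) = 17)
Mul(345, Add(Function('U')(Mul(-8, Pow(-12, -1))), -455)) = Mul(345, Add(17, -455)) = Mul(345, -438) = -151110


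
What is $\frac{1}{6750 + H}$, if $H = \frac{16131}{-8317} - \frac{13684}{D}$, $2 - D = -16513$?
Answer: $\frac{137355255}{926767757957} \approx 0.00014821$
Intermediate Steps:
$D = 16515$ ($D = 2 - -16513 = 2 + 16513 = 16515$)
$H = - \frac{380213293}{137355255}$ ($H = \frac{16131}{-8317} - \frac{13684}{16515} = 16131 \left(- \frac{1}{8317}\right) - \frac{13684}{16515} = - \frac{16131}{8317} - \frac{13684}{16515} = - \frac{380213293}{137355255} \approx -2.7681$)
$\frac{1}{6750 + H} = \frac{1}{6750 - \frac{380213293}{137355255}} = \frac{1}{\frac{926767757957}{137355255}} = \frac{137355255}{926767757957}$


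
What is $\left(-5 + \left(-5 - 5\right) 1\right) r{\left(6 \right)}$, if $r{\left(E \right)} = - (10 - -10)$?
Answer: $300$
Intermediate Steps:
$r{\left(E \right)} = -20$ ($r{\left(E \right)} = - (10 + 10) = \left(-1\right) 20 = -20$)
$\left(-5 + \left(-5 - 5\right) 1\right) r{\left(6 \right)} = \left(-5 + \left(-5 - 5\right) 1\right) \left(-20\right) = \left(-5 - 10\right) \left(-20\right) = \left(-15\right) \left(-20\right) = 300$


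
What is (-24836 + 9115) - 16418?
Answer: -32139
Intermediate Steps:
(-24836 + 9115) - 16418 = -15721 - 16418 = -32139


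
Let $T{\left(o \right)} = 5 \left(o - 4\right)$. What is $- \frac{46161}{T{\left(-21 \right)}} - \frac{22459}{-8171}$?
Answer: $\frac{379988906}{1021375} \approx 372.04$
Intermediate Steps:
$T{\left(o \right)} = -20 + 5 o$ ($T{\left(o \right)} = 5 \left(-4 + o\right) = -20 + 5 o$)
$- \frac{46161}{T{\left(-21 \right)}} - \frac{22459}{-8171} = - \frac{46161}{-20 + 5 \left(-21\right)} - \frac{22459}{-8171} = - \frac{46161}{-20 - 105} - - \frac{22459}{8171} = - \frac{46161}{-125} + \frac{22459}{8171} = \left(-46161\right) \left(- \frac{1}{125}\right) + \frac{22459}{8171} = \frac{46161}{125} + \frac{22459}{8171} = \frac{379988906}{1021375}$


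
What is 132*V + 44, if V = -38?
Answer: -4972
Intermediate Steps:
132*V + 44 = 132*(-38) + 44 = -5016 + 44 = -4972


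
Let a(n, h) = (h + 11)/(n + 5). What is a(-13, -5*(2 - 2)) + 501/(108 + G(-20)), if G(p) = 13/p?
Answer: 56543/17176 ≈ 3.2920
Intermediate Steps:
a(n, h) = (11 + h)/(5 + n)
a(-13, -5*(2 - 2)) + 501/(108 + G(-20)) = (11 - 5*(2 - 2))/(5 - 13) + 501/(108 + 13/(-20)) = (11 - 5*0)/(-8) + 501/(108 + 13*(-1/20)) = -(11 + 0)/8 + 501/(108 - 13/20) = -⅛*11 + 501/(2147/20) = -11/8 + (20/2147)*501 = -11/8 + 10020/2147 = 56543/17176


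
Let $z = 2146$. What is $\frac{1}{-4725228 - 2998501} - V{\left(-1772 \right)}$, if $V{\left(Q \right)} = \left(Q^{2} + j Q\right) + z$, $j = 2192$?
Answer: $\frac{5731732948525}{7723729} \approx 7.4209 \cdot 10^{5}$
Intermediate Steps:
$V{\left(Q \right)} = 2146 + Q^{2} + 2192 Q$ ($V{\left(Q \right)} = \left(Q^{2} + 2192 Q\right) + 2146 = 2146 + Q^{2} + 2192 Q$)
$\frac{1}{-4725228 - 2998501} - V{\left(-1772 \right)} = \frac{1}{-4725228 - 2998501} - \left(2146 + \left(-1772\right)^{2} + 2192 \left(-1772\right)\right) = \frac{1}{-7723729} - \left(2146 + 3139984 - 3884224\right) = - \frac{1}{7723729} - -742094 = - \frac{1}{7723729} + 742094 = \frac{5731732948525}{7723729}$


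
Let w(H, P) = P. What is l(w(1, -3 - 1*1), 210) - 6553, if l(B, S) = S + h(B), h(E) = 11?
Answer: -6332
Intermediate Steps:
l(B, S) = 11 + S (l(B, S) = S + 11 = 11 + S)
l(w(1, -3 - 1*1), 210) - 6553 = (11 + 210) - 6553 = 221 - 6553 = -6332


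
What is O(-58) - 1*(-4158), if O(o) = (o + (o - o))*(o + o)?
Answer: 10886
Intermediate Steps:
O(o) = 2*o² (O(o) = (o + 0)*(2*o) = o*(2*o) = 2*o²)
O(-58) - 1*(-4158) = 2*(-58)² - 1*(-4158) = 2*3364 + 4158 = 6728 + 4158 = 10886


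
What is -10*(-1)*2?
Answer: 20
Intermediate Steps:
-10*(-1)*2 = -1*(-10)*2 = 10*2 = 20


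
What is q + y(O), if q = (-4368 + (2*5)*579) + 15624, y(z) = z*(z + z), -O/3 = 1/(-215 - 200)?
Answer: 2935747368/172225 ≈ 17046.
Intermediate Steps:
O = 3/415 (O = -3/(-215 - 200) = -3/(-415) = -3*(-1/415) = 3/415 ≈ 0.0072289)
y(z) = 2*z² (y(z) = z*(2*z) = 2*z²)
q = 17046 (q = (-4368 + 10*579) + 15624 = (-4368 + 5790) + 15624 = 1422 + 15624 = 17046)
q + y(O) = 17046 + 2*(3/415)² = 17046 + 2*(9/172225) = 17046 + 18/172225 = 2935747368/172225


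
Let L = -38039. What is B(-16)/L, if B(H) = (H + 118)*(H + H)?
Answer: 3264/38039 ≈ 0.085807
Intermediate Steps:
B(H) = 2*H*(118 + H) (B(H) = (118 + H)*(2*H) = 2*H*(118 + H))
B(-16)/L = (2*(-16)*(118 - 16))/(-38039) = (2*(-16)*102)*(-1/38039) = -3264*(-1/38039) = 3264/38039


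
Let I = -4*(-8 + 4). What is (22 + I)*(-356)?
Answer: -13528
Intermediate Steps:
I = 16 (I = -4*(-4) = 16)
(22 + I)*(-356) = (22 + 16)*(-356) = 38*(-356) = -13528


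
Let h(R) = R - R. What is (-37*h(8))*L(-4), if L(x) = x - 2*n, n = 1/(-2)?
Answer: 0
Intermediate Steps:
h(R) = 0
n = -½ ≈ -0.50000
L(x) = 1 + x (L(x) = x - 2*(-½) = x + 1 = 1 + x)
(-37*h(8))*L(-4) = (-37*0)*(1 - 4) = 0*(-3) = 0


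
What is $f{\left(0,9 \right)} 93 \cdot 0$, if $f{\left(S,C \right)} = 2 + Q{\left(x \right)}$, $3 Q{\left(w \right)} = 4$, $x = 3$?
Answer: $0$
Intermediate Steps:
$Q{\left(w \right)} = \frac{4}{3}$ ($Q{\left(w \right)} = \frac{1}{3} \cdot 4 = \frac{4}{3}$)
$f{\left(S,C \right)} = \frac{10}{3}$ ($f{\left(S,C \right)} = 2 + \frac{4}{3} = \frac{10}{3}$)
$f{\left(0,9 \right)} 93 \cdot 0 = \frac{10}{3} \cdot 93 \cdot 0 = 310 \cdot 0 = 0$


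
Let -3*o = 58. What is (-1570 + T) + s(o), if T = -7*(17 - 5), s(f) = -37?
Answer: -1691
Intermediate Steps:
o = -58/3 (o = -⅓*58 = -58/3 ≈ -19.333)
T = -84 (T = -7*12 = -84)
(-1570 + T) + s(o) = (-1570 - 84) - 37 = -1654 - 37 = -1691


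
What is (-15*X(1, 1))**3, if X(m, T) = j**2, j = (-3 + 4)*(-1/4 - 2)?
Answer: -1793613375/4096 ≈ -4.3789e+5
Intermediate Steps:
j = -9/4 (j = 1*(-1*1/4 - 2) = 1*(-1/4 - 2) = 1*(-9/4) = -9/4 ≈ -2.2500)
X(m, T) = 81/16 (X(m, T) = (-9/4)**2 = 81/16)
(-15*X(1, 1))**3 = (-15*81/16)**3 = (-1215/16)**3 = -1793613375/4096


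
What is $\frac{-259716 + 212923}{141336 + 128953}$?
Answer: $- \frac{46793}{270289} \approx -0.17312$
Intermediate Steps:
$\frac{-259716 + 212923}{141336 + 128953} = - \frac{46793}{270289}$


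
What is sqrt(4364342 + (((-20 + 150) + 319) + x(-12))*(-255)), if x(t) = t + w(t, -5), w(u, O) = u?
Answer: sqrt(4255967) ≈ 2063.0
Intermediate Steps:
x(t) = 2*t (x(t) = t + t = 2*t)
sqrt(4364342 + (((-20 + 150) + 319) + x(-12))*(-255)) = sqrt(4364342 + (((-20 + 150) + 319) + 2*(-12))*(-255)) = sqrt(4364342 + ((130 + 319) - 24)*(-255)) = sqrt(4364342 + (449 - 24)*(-255)) = sqrt(4364342 + 425*(-255)) = sqrt(4364342 - 108375) = sqrt(4255967)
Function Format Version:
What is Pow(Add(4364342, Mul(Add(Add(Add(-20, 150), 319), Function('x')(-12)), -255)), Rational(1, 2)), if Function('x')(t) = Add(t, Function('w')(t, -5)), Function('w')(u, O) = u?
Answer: Pow(4255967, Rational(1, 2)) ≈ 2063.0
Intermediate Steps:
Function('x')(t) = Mul(2, t) (Function('x')(t) = Add(t, t) = Mul(2, t))
Pow(Add(4364342, Mul(Add(Add(Add(-20, 150), 319), Function('x')(-12)), -255)), Rational(1, 2)) = Pow(Add(4364342, Mul(Add(Add(Add(-20, 150), 319), Mul(2, -12)), -255)), Rational(1, 2)) = Pow(Add(4364342, Mul(Add(Add(130, 319), -24), -255)), Rational(1, 2)) = Pow(Add(4364342, Mul(Add(449, -24), -255)), Rational(1, 2)) = Pow(Add(4364342, Mul(425, -255)), Rational(1, 2)) = Pow(Add(4364342, -108375), Rational(1, 2)) = Pow(4255967, Rational(1, 2))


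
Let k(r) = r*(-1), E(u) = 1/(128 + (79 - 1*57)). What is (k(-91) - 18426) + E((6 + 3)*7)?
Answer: -2750249/150 ≈ -18335.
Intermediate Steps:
E(u) = 1/150 (E(u) = 1/(128 + (79 - 57)) = 1/(128 + 22) = 1/150)
k(r) = -r
(k(-91) - 18426) + E((6 + 3)*7) = (-1*(-91) - 18426) + 1/150 = (91 - 18426) + 1/150 = -18335 + 1/150 = -2750249/150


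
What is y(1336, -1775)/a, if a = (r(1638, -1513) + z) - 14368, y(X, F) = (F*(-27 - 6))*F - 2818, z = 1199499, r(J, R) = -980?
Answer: -103973443/1184151 ≈ -87.804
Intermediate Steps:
y(X, F) = -2818 - 33*F² (y(X, F) = (F*(-33))*F - 2818 = (-33*F)*F - 2818 = -33*F² - 2818 = -2818 - 33*F²)
a = 1184151 (a = (-980 + 1199499) - 14368 = 1198519 - 14368 = 1184151)
y(1336, -1775)/a = (-2818 - 33*(-1775)²)/1184151 = (-2818 - 33*3150625)*(1/1184151) = (-2818 - 103970625)*(1/1184151) = -103973443*1/1184151 = -103973443/1184151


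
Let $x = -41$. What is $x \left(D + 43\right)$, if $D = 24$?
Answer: $-2747$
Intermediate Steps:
$x \left(D + 43\right) = - 41 \left(24 + 43\right) = \left(-41\right) 67 = -2747$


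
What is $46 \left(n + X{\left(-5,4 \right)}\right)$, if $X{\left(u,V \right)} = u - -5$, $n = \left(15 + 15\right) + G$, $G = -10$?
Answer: $920$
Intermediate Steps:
$n = 20$ ($n = \left(15 + 15\right) - 10 = 30 - 10 = 20$)
$X{\left(u,V \right)} = 5 + u$ ($X{\left(u,V \right)} = u + 5 = 5 + u$)
$46 \left(n + X{\left(-5,4 \right)}\right) = 46 \left(20 + \left(5 - 5\right)\right) = 46 \left(20 + 0\right) = 46 \cdot 20 = 920$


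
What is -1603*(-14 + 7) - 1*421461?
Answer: -410240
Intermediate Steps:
-1603*(-14 + 7) - 1*421461 = -1603*(-7) - 421461 = 11221 - 421461 = -410240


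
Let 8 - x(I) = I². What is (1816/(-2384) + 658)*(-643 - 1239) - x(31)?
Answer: -184159440/149 ≈ -1.2360e+6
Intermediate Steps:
x(I) = 8 - I²
(1816/(-2384) + 658)*(-643 - 1239) - x(31) = (1816/(-2384) + 658)*(-643 - 1239) - (8 - 1*31²) = (1816*(-1/2384) + 658)*(-1882) - (8 - 1*961) = (-227/298 + 658)*(-1882) - (8 - 961) = (195857/298)*(-1882) - 1*(-953) = -184301437/149 + 953 = -184159440/149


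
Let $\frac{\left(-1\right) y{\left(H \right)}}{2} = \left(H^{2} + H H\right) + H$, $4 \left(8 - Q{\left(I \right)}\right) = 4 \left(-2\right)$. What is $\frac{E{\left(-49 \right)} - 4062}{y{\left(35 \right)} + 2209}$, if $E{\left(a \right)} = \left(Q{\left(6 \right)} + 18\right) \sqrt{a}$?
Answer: $\frac{4062}{2761} - \frac{196 i}{2761} \approx 1.4712 - 0.070989 i$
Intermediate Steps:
$Q{\left(I \right)} = 10$ ($Q{\left(I \right)} = 8 - \frac{4 \left(-2\right)}{4} = 8 - -2 = 8 + 2 = 10$)
$y{\left(H \right)} = - 4 H^{2} - 2 H$ ($y{\left(H \right)} = - 2 \left(\left(H^{2} + H H\right) + H\right) = - 2 \left(\left(H^{2} + H^{2}\right) + H\right) = - 2 \left(2 H^{2} + H\right) = - 2 \left(H + 2 H^{2}\right) = - 4 H^{2} - 2 H$)
$E{\left(a \right)} = 28 \sqrt{a}$ ($E{\left(a \right)} = \left(10 + 18\right) \sqrt{a} = 28 \sqrt{a}$)
$\frac{E{\left(-49 \right)} - 4062}{y{\left(35 \right)} + 2209} = \frac{28 \sqrt{-49} - 4062}{\left(-2\right) 35 \left(1 + 2 \cdot 35\right) + 2209} = \frac{28 \cdot 7 i - 4062}{\left(-2\right) 35 \left(1 + 70\right) + 2209} = \frac{196 i - 4062}{\left(-2\right) 35 \cdot 71 + 2209} = \frac{-4062 + 196 i}{-4970 + 2209} = \frac{-4062 + 196 i}{-2761} = \left(-4062 + 196 i\right) \left(- \frac{1}{2761}\right) = \frac{4062}{2761} - \frac{196 i}{2761}$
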